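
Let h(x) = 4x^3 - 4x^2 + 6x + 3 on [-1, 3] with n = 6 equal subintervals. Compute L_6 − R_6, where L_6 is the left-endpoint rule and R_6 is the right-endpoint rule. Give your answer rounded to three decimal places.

-69.333

L_6 ≈ 46.37037.
R_6 ≈ 115.70370.
L_6 − R_6 ≈ -69.333.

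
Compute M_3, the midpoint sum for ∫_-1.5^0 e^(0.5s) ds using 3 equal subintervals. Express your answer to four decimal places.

1.0525

Δs = (0 − (-1.5))/3 = 0.5.
Midpoints: -1.25, -0.75, -0.25.
f(-1.25) ≈ 0.5353, f(-0.75) ≈ 0.6873, f(-0.25) ≈ 0.8825.
Sum = Δs · [f(-1.25) + f(-0.75) + f(-0.25)].
Sum ≈ 1.0525.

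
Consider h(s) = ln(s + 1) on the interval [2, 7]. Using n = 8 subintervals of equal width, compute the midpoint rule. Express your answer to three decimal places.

Δs = (7 − 2)/8 = 0.625.
Midpoints: 2.3125, 2.9375, 3.5625, 4.1875, 4.8125, 5.4375, 6.0625, 6.6875.
h(2.3125) ≈ 1.198, h(2.9375) ≈ 1.371, h(3.5625) ≈ 1.518, h(4.1875) ≈ 1.646, h(4.8125) ≈ 1.760, h(5.4375) ≈ 1.862, h(6.0625) ≈ 1.955, h(6.6875) ≈ 2.040.
Sum = Δs · [h(2.3125) + h(2.9375) + h(3.5625) + ...].
Sum ≈ 8.343.

8.343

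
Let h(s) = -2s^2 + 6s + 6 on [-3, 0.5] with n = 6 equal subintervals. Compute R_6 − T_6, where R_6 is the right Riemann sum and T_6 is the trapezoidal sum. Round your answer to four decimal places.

R_6 ≈ -12.501157.
T_6 ≈ -23.730324.
R_6 − T_6 ≈ 11.2292.

11.2292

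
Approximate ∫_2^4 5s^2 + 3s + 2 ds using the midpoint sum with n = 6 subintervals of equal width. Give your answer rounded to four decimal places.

Δs = (4 − 2)/6 = 1/3.
Midpoints: 13/6, 2.5, 17/6, 19/6, 3.5, 23/6.
f(13/6) = 1151/36, f(2.5) = 40.75, f(17/6) = 1823/36, f(19/6) = 2219/36, f(3.5) = 73.75, f(23/6) = 3131/36.
Sum = Δs · [f(13/6) + f(2.5) + f(17/6) + ...].
Sum ≈ 115.2407.

115.2407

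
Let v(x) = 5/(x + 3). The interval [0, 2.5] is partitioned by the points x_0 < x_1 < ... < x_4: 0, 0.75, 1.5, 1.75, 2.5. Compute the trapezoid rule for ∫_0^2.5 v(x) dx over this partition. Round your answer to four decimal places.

3.0478

Subinterval widths: 0.75, 0.75, 0.25, 0.75.
v(0) = 5/3, v(0.75) = 4/3, v(1.5) = 10/9, v(1.75) = 20/19, v(2.5) = 10/11.
On each subinterval the trapezoid contributes (Δx_i/2)·[v(x_{i-1}) + v(x_i)].
Sum ≈ 3.0478.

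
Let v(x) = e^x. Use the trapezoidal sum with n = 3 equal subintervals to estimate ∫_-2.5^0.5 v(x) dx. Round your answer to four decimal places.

1.6951

Δx = (0.5 − (-2.5))/3 = 1.
v(-2.5) ≈ 0.0821, v(-1.5) ≈ 0.2231, v(-0.5) ≈ 0.6065, v(0.5) ≈ 1.6487.
T_3 = (Δx/2)·[v(x_0) + 2v(x_1) + 2v(x_2) + v(x_3)].
Sum ≈ 1.6951.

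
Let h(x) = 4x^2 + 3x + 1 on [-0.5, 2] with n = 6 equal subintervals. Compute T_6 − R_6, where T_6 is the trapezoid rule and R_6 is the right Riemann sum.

T_6 ≈ 19.24769.
R_6 ≈ 23.93519.
T_6 − R_6 = -4.6875.

-4.6875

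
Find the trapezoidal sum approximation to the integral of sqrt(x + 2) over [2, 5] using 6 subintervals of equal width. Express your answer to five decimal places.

7.01224

Δx = (5 − 2)/6 = 0.5.
f(2) ≈ 2.00000, f(2.5) ≈ 2.12132, f(3) ≈ 2.23607, f(3.5) ≈ 2.34521, f(4) ≈ 2.44949, f(4.5) ≈ 2.54951, f(5) ≈ 2.64575.
T_6 = (Δx/2)·[f(x_0) + 2f(x_1) + ... + 2f(x_{5}) + f(x_6)].
Sum ≈ 7.01224.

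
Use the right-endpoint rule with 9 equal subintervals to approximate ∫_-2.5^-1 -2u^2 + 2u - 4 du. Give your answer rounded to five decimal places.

Δu = (-1 − (-2.5))/9 = 1/6.
Right endpoints: -7/3, -13/6, -2, -11/6, -5/3, -1.5, -4/3, -7/6, -1.
f(-7/3) = -176/9, f(-13/6) = -319/18, f(-2) = -16, f(-11/6) = -259/18, f(-5/3) = -116/9, f(-1.5) = -11.5, f(-4/3) = -92/9, f(-7/6) = -163/18, f(-1) = -8.
Sum = Δu · [f(-7/3) + f(-13/6) + f(-2) + ...].
Sum ≈ -19.88889.

-19.88889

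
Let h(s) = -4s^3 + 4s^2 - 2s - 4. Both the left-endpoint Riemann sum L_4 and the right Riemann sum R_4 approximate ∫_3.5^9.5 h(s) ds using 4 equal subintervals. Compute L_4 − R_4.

4437

L_4 = -4959.
R_4 = -9396.
L_4 − R_4 = 4437.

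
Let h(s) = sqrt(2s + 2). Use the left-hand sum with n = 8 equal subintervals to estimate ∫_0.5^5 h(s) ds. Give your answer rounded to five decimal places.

11.62963

Δs = (5 − 0.5)/8 = 0.5625.
Left endpoints: 0.5, 1.0625, 1.625, 2.1875, 2.75, 3.3125, 3.875, 4.4375.
h(0.5) ≈ 1.73205, h(1.0625) ≈ 2.03101, h(1.625) ≈ 2.29129, h(2.1875) ≈ 2.52488, h(2.75) ≈ 2.73861, h(3.3125) ≈ 2.93684, h(3.875) ≈ 3.12250, h(4.4375) ≈ 3.29773.
Sum = Δs · [h(0.5) + h(1.0625) + h(1.625) + ...].
Sum ≈ 11.62963.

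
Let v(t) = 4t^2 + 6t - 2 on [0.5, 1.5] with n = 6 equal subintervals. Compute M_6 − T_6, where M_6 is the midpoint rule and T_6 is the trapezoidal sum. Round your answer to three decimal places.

-0.028

M_6 ≈ 8.32407.
T_6 ≈ 8.35185.
M_6 − T_6 ≈ -0.028.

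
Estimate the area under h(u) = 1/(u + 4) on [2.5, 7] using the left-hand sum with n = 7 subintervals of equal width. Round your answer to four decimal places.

0.5469

Δu = (7 − 2.5)/7 = 9/14.
Left endpoints: 2.5, 22/7, 53/14, 31/7, 71/14, 40/7, 89/14.
h(2.5) = 2/13, h(22/7) = 0.14, h(53/14) = 14/109, h(31/7) = 7/59, h(71/14) = 14/127, h(40/7) = 7/68, h(89/14) = 14/145.
Sum = Δu · [h(2.5) + h(22/7) + h(53/14) + ...].
Sum ≈ 0.5469.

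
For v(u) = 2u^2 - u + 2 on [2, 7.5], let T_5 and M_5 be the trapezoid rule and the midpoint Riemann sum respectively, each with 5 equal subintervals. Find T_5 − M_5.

T_5 = 263.01.
M_5 = 259.6825.
T_5 − M_5 = 3.3275.

3.3275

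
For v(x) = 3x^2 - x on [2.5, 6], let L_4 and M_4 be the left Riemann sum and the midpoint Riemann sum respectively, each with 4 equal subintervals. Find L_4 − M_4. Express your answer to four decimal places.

L_4 = 149.32421875.
M_4 ≈ 184.830078.
L_4 − M_4 ≈ -35.5059.

-35.5059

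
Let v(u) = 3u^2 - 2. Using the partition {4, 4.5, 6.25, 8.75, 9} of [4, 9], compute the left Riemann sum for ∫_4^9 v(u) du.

470.703125

Subinterval widths: 0.5, 1.75, 2.5, 0.25.
Left endpoints: 4, 4.5, 6.25, 8.75.
v(4) = 46, v(4.5) = 58.75, v(6.25) = 115.1875, v(8.75) = 227.6875.
Sum = Σ Δu_i · v(u_i).
Sum = 470.703125.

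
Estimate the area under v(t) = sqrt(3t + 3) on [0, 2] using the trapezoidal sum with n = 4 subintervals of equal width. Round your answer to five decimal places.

Δt = (2 − 0)/4 = 0.5.
v(0) ≈ 1.73205, v(0.5) ≈ 2.12132, v(1) ≈ 2.44949, v(1.5) ≈ 2.73861, v(2) ≈ 3.00000.
T_4 = (Δt/2)·[v(t_0) + 2v(t_1) + 2v(t_2) + 2v(t_3) + v(t_4)].
Sum ≈ 4.83772.

4.83772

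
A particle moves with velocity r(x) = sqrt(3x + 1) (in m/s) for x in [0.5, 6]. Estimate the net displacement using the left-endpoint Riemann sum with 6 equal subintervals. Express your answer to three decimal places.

Δx = (6 − 0.5)/6 = 11/12.
Left endpoints: 0.5, 17/12, 7/3, 3.25, 25/6, 61/12.
r(0.5) ≈ 1.581, r(17/12) ≈ 2.291, r(7/3) ≈ 2.828, r(3.25) ≈ 3.279, r(25/6) ≈ 3.674, r(61/12) ≈ 4.031.
Sum = Δx · [r(0.5) + r(17/12) + r(7/3) + ...].
Sum ≈ 16.211.

16.211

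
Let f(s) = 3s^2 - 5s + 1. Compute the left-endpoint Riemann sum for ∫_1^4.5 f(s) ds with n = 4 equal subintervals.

29.23046875

Δs = (4.5 − 1)/4 = 0.875.
Left endpoints: 1, 1.875, 2.75, 3.625.
f(1) = -1, f(1.875) = 2.171875, f(2.75) = 9.9375, f(3.625) = 22.296875.
Sum = Δs · [f(1) + f(1.875) + f(2.75) + f(3.625)].
Sum = 29.23046875.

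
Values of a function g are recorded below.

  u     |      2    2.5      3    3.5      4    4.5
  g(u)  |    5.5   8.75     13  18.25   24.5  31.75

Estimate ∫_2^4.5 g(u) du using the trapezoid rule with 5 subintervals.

41.5625

Δu = 0.5.
T_5 = (0.5/2)·[5.5 + 2·8.75 + 2·13 + 2·18.25 + 2·24.5 + 31.75] = 41.5625.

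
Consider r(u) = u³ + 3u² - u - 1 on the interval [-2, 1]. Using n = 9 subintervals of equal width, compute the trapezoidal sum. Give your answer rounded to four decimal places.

Δu = (1 − (-2))/9 = 1/3.
r(-2) = 5, r(-5/3) = 118/27, r(-4/3) = 89/27, r(-1) = 2, r(-2/3) = 19/27, r(-1/3) = -10/27, r(0) = -1, r(1/3) = -26/27, r(2/3) = -1/27, r(1) = 2.
T_9 = (Δu/2)·[r(u_0) + 2r(u_1) + ... + 2r(u_{8}) + r(u_9)].
Sum ≈ 3.8333.

3.8333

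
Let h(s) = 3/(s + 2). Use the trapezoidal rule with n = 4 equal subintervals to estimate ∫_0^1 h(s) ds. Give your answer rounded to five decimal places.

1.21856

Δs = (1 − 0)/4 = 0.25.
h(0) = 1.5, h(0.25) = 4/3, h(0.5) = 1.2, h(0.75) = 12/11, h(1) = 1.
T_4 = (Δs/2)·[h(s_0) + 2h(s_1) + 2h(s_2) + 2h(s_3) + h(s_4)].
Sum ≈ 1.21856.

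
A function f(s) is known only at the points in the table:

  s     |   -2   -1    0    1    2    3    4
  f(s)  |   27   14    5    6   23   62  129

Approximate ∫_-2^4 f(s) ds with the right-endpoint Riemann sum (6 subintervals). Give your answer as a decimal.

239

Δs = 1.
Sum = 1·[14 + 5 + 6 + 23 + 62 + 129] = 239.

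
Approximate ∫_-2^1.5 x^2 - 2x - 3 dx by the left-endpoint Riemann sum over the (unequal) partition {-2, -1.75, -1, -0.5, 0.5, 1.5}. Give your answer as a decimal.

-1.578125

Subinterval widths: 0.25, 0.75, 0.5, 1, 1.
Left endpoints: -2, -1.75, -1, -0.5, 0.5.
f(-2) = 5, f(-1.75) = 3.5625, f(-1) = 0, f(-0.5) = -1.75, f(0.5) = -3.75.
Sum = Σ Δx_i · f(x_i).
Sum = -1.578125.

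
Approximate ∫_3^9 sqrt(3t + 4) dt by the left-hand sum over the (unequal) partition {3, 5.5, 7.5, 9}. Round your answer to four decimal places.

Subinterval widths: 2.5, 2, 1.5.
Left endpoints: 3, 5.5, 7.5.
f(3) ≈ 3.6056, f(5.5) ≈ 4.5277, f(7.5) ≈ 5.1478.
Sum = Σ Δt_i · f(t_i).
Sum ≈ 25.7910.

25.7910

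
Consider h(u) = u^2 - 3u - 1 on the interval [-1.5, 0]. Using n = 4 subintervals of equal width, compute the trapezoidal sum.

Δu = (0 − (-1.5))/4 = 0.375.
h(-1.5) = 5.75, h(-1.125) = 3.640625, h(-0.75) = 1.8125, h(-0.375) = 0.265625, h(0) = -1.
T_4 = (Δu/2)·[h(u_0) + 2h(u_1) + 2h(u_2) + 2h(u_3) + h(u_4)].
Sum = 3.03515625.

3.03515625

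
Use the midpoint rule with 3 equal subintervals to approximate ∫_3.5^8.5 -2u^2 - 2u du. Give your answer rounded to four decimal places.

-438.5185

Δu = (8.5 − 3.5)/3 = 5/3.
Midpoints: 13/3, 6, 23/3.
f(13/3) = -416/9, f(6) = -84, f(23/3) = -1196/9.
Sum = Δu · [f(13/3) + f(6) + f(23/3)].
Sum ≈ -438.5185.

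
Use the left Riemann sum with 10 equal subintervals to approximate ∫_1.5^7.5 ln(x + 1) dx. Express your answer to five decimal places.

9.52425

Δx = (7.5 − 1.5)/10 = 0.6.
Left endpoints: 1.5, 2.1, 2.7, 3.3, 3.9, 4.5, 5.1, 5.7, 6.3, 6.9.
f(1.5) ≈ 0.91629, f(2.1) ≈ 1.13140, f(2.7) ≈ 1.30833, f(3.3) ≈ 1.45862, f(3.9) ≈ 1.58924, f(4.5) ≈ 1.70475, f(5.1) ≈ 1.80829, f(5.7) ≈ 1.90211, f(6.3) ≈ 1.98787, f(6.9) ≈ 2.06686.
Sum = Δx · [f(1.5) + f(2.1) + f(2.7) + ...].
Sum ≈ 9.52425.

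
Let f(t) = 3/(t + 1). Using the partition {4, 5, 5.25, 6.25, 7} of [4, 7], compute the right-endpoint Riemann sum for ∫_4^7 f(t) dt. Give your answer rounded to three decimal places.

Subinterval widths: 1, 0.25, 1, 0.75.
Right endpoints: 5, 5.25, 6.25, 7.
f(5) = 0.5, f(5.25) = 0.48, f(6.25) = 12/29, f(7) = 0.375.
Sum = Σ Δt_i · f(t_i).
Sum ≈ 1.315.

1.315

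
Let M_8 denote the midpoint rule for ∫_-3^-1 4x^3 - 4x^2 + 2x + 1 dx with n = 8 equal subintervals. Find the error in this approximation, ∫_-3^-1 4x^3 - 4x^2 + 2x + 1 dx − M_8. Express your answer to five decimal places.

-0.29167

Exact integral: ∫_-3^-1 f(x) dx ≈ -120.6666667.
M_8 = -120.375.
Error ≈ -120.6666667 − (-120.375) ≈ -0.29167.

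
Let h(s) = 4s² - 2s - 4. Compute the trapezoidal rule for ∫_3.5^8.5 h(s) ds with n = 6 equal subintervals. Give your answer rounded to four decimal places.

683.9815

Δs = (8.5 − 3.5)/6 = 5/6.
h(3.5) = 38, h(13/3) = 562/9, h(31/6) = 832/9, h(6) = 128, h(41/6) = 1522/9, h(23/3) = 1942/9, h(8.5) = 268.
T_6 = (Δs/2)·[h(s_0) + 2h(s_1) + ... + 2h(s_{5}) + h(s_6)].
Sum ≈ 683.9815.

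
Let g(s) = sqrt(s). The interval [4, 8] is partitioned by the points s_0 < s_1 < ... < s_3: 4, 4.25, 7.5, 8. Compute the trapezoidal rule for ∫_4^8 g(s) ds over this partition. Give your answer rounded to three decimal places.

9.700

Subinterval widths: 0.25, 3.25, 0.5.
g(4) ≈ 2.000, g(4.25) ≈ 2.062, g(7.5) ≈ 2.739, g(8) ≈ 2.828.
On each subinterval the trapezoid contributes (Δs_i/2)·[g(s_{i-1}) + g(s_i)].
Sum ≈ 9.700.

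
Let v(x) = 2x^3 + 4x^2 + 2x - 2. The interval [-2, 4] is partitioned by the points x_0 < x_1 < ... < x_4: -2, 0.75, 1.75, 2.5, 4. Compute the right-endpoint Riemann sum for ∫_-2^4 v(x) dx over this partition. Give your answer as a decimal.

Subinterval widths: 2.75, 1, 0.75, 1.5.
Right endpoints: 0.75, 1.75, 2.5, 4.
v(0.75) = 2.59375, v(1.75) = 24.46875, v(2.5) = 59.25, v(4) = 198.
Sum = Σ Δx_i · v(x_i).
Sum = 373.0390625.

373.0390625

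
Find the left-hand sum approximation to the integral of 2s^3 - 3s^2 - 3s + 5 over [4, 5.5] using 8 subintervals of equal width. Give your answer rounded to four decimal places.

Δs = (5.5 − 4)/8 = 0.1875.
Left endpoints: 4, 4.1875, 4.375, 4.5625, 4.75, 4.9375, 5.125, 5.3125.
f(4) = 73, f(4.1875) = 177539/2048, f(4.375) = 101.93359375, f(4.5625) = 243329/2048, f(4.75) = 137.40625, f(4.9375) = 323159/2048, f(5.125) = 180.05078125, f(5.3125) = 418325/2048.
Sum = Δs · [f(4) + f(4.1875) + f(4.375) + ...].
Sum ≈ 198.7397.

198.7397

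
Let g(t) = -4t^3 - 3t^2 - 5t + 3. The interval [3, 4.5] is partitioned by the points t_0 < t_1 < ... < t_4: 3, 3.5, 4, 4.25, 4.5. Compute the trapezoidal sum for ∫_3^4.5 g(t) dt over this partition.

-418.96875

Subinterval widths: 0.5, 0.5, 0.25, 0.25.
g(3) = -147, g(3.5) = -222.75, g(4) = -321, g(4.25) = -379.5, g(4.5) = -444.75.
On each subinterval the trapezoid contributes (Δt_i/2)·[g(t_{i-1}) + g(t_i)].
Sum = -418.96875.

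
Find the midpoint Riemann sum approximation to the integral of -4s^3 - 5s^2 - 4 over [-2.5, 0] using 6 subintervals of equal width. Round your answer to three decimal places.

Δs = (0 − (-2.5))/6 = 5/12.
Midpoints: -55/24, -1.875, -35/24, -25/24, -0.625, -5/24.
f(-55/24) = 61801/3456, f(-1.875) = 4.7890625, f(-35/24) = -7699/3456, f(-25/24) = -16949/3456, f(-0.625) = -4.9765625, f(-5/24) = -14449/3456.
Sum = Δs · [f(-55/24) + f(-1.875) + f(-35/24) + ...].
Sum ≈ 2.659.

2.659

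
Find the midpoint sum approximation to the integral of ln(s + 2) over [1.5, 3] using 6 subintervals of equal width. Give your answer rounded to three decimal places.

Δs = (3 − 1.5)/6 = 0.25.
Midpoints: 1.625, 1.875, 2.125, 2.375, 2.625, 2.875.
f(1.625) ≈ 1.288, f(1.875) ≈ 1.355, f(2.125) ≈ 1.417, f(2.375) ≈ 1.476, f(2.625) ≈ 1.531, f(2.875) ≈ 1.584.
Sum = Δs · [f(1.625) + f(1.875) + f(2.125) + ...].
Sum ≈ 2.163.

2.163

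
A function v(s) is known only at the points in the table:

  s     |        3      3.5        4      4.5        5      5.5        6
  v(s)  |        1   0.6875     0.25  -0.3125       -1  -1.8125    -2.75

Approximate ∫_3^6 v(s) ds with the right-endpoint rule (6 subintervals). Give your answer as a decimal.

Δs = 0.5.
Sum = 0.5·[0.6875 + 0.25 + (-0.3125) + (-1) + (-1.8125) + (-2.75)] = -2.46875.

-2.46875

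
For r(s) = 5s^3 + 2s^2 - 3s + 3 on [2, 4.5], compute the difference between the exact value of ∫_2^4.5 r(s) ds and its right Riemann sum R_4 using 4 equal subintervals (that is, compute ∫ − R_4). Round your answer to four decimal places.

-145.9554

Exact integral: ∫_2^4.5 r(s) ds ≈ 531.119792.
R_4 ≈ 677.075195.
Error ≈ 531.119792 − 677.075195 ≈ -145.9554.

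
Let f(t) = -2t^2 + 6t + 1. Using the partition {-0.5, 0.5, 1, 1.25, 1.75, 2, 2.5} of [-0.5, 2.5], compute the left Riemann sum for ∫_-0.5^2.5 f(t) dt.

Subinterval widths: 1, 0.5, 0.25, 0.5, 0.25, 0.5.
Left endpoints: -0.5, 0.5, 1, 1.25, 1.75, 2.
f(-0.5) = -2.5, f(0.5) = 3.5, f(1) = 5, f(1.25) = 5.375, f(1.75) = 5.375, f(2) = 5.
Sum = Σ Δt_i · f(t_i).
Sum = 7.03125.

7.03125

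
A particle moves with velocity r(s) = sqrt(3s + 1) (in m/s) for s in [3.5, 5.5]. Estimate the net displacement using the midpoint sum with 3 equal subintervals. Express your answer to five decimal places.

Δs = (5.5 − 3.5)/3 = 2/3.
Midpoints: 23/6, 4.5, 31/6.
r(23/6) ≈ 3.53553, r(4.5) ≈ 3.80789, r(31/6) ≈ 4.06202.
Sum = Δs · [r(23/6) + r(4.5) + r(31/6)].
Sum ≈ 7.60363.

7.60363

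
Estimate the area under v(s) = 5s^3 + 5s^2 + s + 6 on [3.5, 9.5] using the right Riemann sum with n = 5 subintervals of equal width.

Δs = (9.5 − 3.5)/5 = 1.2.
Right endpoints: 4.7, 5.9, 7.1, 8.3, 9.5.
v(4.7) = 640.265, v(5.9) = 1212.845, v(7.1) = 2054.705, v(8.3) = 3217.685, v(9.5) = 4753.625.
Sum = Δs · [v(4.7) + v(5.9) + v(7.1) + v(8.3) + v(9.5)].
Sum = 14254.95.

14254.95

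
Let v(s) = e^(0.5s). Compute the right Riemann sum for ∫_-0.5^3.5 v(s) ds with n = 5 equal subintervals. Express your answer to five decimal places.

12.07426

Δs = (3.5 − (-0.5))/5 = 0.8.
Right endpoints: 0.3, 1.1, 1.9, 2.7, 3.5.
v(0.3) ≈ 1.16183, v(1.1) ≈ 1.73325, v(1.9) ≈ 2.58571, v(2.7) ≈ 3.85743, v(3.5) ≈ 5.75460.
Sum = Δs · [v(0.3) + v(1.1) + v(1.9) + v(2.7) + v(3.5)].
Sum ≈ 12.07426.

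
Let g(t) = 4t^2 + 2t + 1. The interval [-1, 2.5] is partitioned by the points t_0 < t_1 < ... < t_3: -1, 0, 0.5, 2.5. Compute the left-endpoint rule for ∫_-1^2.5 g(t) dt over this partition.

9.5

Subinterval widths: 1, 0.5, 2.
Left endpoints: -1, 0, 0.5.
g(-1) = 3, g(0) = 1, g(0.5) = 3.
Sum = Σ Δt_i · g(t_i).
Sum = 9.5.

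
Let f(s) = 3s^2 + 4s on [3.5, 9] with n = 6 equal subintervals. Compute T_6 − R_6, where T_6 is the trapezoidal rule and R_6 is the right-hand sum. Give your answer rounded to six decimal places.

-104.614583

T_6 ≈ 825.93576389.
R_6 ≈ 930.55034722.
T_6 − R_6 ≈ -104.614583.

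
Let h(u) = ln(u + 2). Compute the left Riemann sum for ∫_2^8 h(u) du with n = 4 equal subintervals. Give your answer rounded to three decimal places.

Δu = (8 − 2)/4 = 1.5.
Left endpoints: 2, 3.5, 5, 6.5.
h(2) ≈ 1.386, h(3.5) ≈ 1.705, h(5) ≈ 1.946, h(6.5) ≈ 2.140.
Sum = Δu · [h(2) + h(3.5) + h(5) + h(6.5)].
Sum ≈ 10.766.

10.766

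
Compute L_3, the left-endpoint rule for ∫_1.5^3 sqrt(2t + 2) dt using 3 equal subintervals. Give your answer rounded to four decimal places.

3.6657

Δt = (3 − 1.5)/3 = 0.5.
Left endpoints: 1.5, 2, 2.5.
f(1.5) ≈ 2.2361, f(2) ≈ 2.4495, f(2.5) ≈ 2.6458.
Sum = Δt · [f(1.5) + f(2) + f(2.5)].
Sum ≈ 3.6657.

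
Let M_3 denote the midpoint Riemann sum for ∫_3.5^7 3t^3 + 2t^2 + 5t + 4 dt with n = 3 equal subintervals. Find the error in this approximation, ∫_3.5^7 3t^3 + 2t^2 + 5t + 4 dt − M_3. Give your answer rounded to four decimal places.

Exact integral: ∫_3.5^7 f(t) dt ≈ 1994.161458.
M_3 ≈ 1974.609664.
Error ≈ 1994.161458 − 1974.609664 ≈ 19.5518.

19.5518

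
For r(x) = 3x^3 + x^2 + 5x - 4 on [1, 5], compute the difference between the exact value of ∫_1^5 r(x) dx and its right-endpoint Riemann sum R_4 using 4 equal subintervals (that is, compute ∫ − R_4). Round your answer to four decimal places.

Exact integral: ∫_1^5 r(x) dx ≈ 553.333333.
R_4 = 780.
Error ≈ 553.333333 − 780 ≈ -226.6667.

-226.6667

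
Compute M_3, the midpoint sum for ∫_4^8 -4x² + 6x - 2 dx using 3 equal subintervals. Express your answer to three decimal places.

-458.963

Δx = (8 − 4)/3 = 4/3.
Midpoints: 14/3, 6, 22/3.
f(14/3) = -550/9, f(6) = -110, f(22/3) = -1558/9.
Sum = Δx · [f(14/3) + f(6) + f(22/3)].
Sum ≈ -458.963.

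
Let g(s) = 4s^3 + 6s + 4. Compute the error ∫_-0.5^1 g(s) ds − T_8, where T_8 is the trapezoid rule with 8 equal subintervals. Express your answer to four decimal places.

-0.0264

Exact integral: ∫_-0.5^1 g(s) ds = 9.1875.
T_8 ≈ 9.213867.
Error ≈ 9.1875 − 9.213867 ≈ -0.0264.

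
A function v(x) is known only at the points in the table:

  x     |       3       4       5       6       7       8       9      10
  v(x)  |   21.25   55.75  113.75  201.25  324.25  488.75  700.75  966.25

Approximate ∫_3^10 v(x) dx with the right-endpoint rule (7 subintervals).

2850.75

Δx = 1.
Sum = 1·[55.75 + 113.75 + 201.25 + 324.25 + 488.75 + 700.75 + 966.25] = 2850.75.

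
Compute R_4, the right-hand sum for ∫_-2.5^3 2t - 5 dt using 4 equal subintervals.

-17.1875

Δt = (3 − (-2.5))/4 = 1.375.
Right endpoints: -1.125, 0.25, 1.625, 3.
f(-1.125) = -7.25, f(0.25) = -4.5, f(1.625) = -1.75, f(3) = 1.
Sum = Δt · [f(-1.125) + f(0.25) + f(1.625) + f(3)].
Sum = -17.1875.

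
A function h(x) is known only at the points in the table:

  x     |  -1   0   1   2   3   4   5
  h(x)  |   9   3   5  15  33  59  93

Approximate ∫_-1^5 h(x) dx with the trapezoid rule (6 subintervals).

166

Δx = 1.
T_6 = (1/2)·[9 + 2·3 + 2·5 + 2·15 + 2·33 + 2·59 + 93] = 166.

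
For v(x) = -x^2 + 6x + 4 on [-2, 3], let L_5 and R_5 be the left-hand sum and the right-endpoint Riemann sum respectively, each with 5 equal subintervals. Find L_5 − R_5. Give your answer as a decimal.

L_5 = 10.
R_5 = 35.
L_5 − R_5 = -25.

-25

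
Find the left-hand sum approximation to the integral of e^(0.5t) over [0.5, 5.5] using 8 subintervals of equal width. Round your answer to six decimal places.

Δt = (5.5 − 0.5)/8 = 0.625.
Left endpoints: 0.5, 1.125, 1.75, 2.375, 3, 3.625, 4.25, 4.875.
f(0.5) ≈ 1.284025, f(1.125) ≈ 1.755055, f(1.75) ≈ 2.398875, f(2.375) ≈ 3.278874, f(3) ≈ 4.481689, f(3.625) ≈ 6.125743, f(4.25) ≈ 8.372897, f(4.875) ≈ 11.444394.
Sum = Δt · [f(0.5) + f(1.125) + f(1.75) + ...].
Sum ≈ 24.463470.

24.463470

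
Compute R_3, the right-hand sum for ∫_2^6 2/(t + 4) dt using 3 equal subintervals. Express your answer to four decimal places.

Δt = (6 − 2)/3 = 4/3.
Right endpoints: 10/3, 14/3, 6.
f(10/3) = 3/11, f(14/3) = 3/13, f(6) = 0.2.
Sum = Δt · [f(10/3) + f(14/3) + f(6)].
Sum ≈ 0.9380.

0.9380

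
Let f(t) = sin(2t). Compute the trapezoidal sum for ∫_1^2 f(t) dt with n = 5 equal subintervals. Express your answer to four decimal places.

Δt = (2 − 1)/5 = 0.2.
f(1) ≈ 0.9093, f(1.2) ≈ 0.6755, f(1.4) ≈ 0.3350, f(1.6) ≈ -0.0584, f(1.8) ≈ -0.4425, f(2) ≈ -0.7568.
T_5 = (Δt/2)·[f(t_0) + 2f(t_1) + ... + 2f(t_{4}) + f(t_5)].
Sum ≈ 0.1172.

0.1172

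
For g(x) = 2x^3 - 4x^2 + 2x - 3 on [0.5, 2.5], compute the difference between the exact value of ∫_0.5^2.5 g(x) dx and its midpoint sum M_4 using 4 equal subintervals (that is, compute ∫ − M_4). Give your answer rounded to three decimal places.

0.208

Exact integral: ∫_0.5^2.5 g(x) dx ≈ -1.16667.
M_4 = -1.375.
Error ≈ -1.16667 − (-1.375) ≈ 0.208.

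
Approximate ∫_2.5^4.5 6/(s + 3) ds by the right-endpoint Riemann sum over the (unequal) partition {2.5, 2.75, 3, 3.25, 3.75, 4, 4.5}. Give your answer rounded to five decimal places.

1.80960

Subinterval widths: 0.25, 0.25, 0.25, 0.5, 0.25, 0.5.
Right endpoints: 2.75, 3, 3.25, 3.75, 4, 4.5.
f(2.75) = 24/23, f(3) = 1, f(3.25) = 0.96, f(3.75) = 8/9, f(4) = 6/7, f(4.5) = 0.8.
Sum = Σ Δs_i · f(s_i).
Sum ≈ 1.80960.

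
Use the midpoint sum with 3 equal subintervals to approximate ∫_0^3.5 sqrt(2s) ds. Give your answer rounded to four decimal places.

Δs = (3.5 − 0)/3 = 7/6.
Midpoints: 7/12, 1.75, 35/12.
f(7/12) ≈ 1.0801, f(1.75) ≈ 1.8708, f(35/12) ≈ 2.4152.
Sum = Δs · [f(7/12) + f(1.75) + f(35/12)].
Sum ≈ 6.2605.

6.2605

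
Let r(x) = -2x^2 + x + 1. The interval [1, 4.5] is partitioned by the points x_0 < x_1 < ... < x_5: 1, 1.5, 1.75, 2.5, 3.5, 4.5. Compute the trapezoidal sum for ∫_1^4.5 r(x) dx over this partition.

-47.8125

Subinterval widths: 0.5, 0.25, 0.75, 1, 1.
r(1) = 0, r(1.5) = -2, r(1.75) = -3.375, r(2.5) = -9, r(3.5) = -20, r(4.5) = -35.
On each subinterval the trapezoid contributes (Δx_i/2)·[r(x_{i-1}) + r(x_i)].
Sum = -47.8125.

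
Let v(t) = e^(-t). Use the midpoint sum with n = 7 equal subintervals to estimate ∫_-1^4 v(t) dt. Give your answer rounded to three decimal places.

2.643

Δt = (4 − (-1))/7 = 5/7.
Midpoints: -9/14, 1/14, 11/14, 1.5, 31/14, 41/14, 51/14.
v(-9/14) ≈ 1.902, v(1/14) ≈ 0.931, v(11/14) ≈ 0.456, v(1.5) ≈ 0.223, v(31/14) ≈ 0.109, v(41/14) ≈ 0.053, v(51/14) ≈ 0.026.
Sum = Δt · [v(-9/14) + v(1/14) + v(11/14) + ...].
Sum ≈ 2.643.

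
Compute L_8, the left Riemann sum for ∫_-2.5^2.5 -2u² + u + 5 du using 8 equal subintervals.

1.953125

Δu = (2.5 − (-2.5))/8 = 0.625.
Left endpoints: -2.5, -1.875, -1.25, -0.625, 0, 0.625, 1.25, 1.875.
f(-2.5) = -10, f(-1.875) = -3.90625, f(-1.25) = 0.625, f(-0.625) = 3.59375, f(0) = 5, f(0.625) = 4.84375, f(1.25) = 3.125, f(1.875) = -0.15625.
Sum = Δu · [f(-2.5) + f(-1.875) + f(-1.25) + ...].
Sum = 1.953125.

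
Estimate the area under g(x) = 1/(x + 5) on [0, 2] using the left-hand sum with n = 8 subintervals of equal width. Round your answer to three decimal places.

0.344

Δx = (2 − 0)/8 = 0.25.
Left endpoints: 0, 0.25, 0.5, 0.75, 1, 1.25, 1.5, 1.75.
g(0) = 0.2, g(0.25) = 4/21, g(0.5) = 2/11, g(0.75) = 4/23, g(1) = 1/6, g(1.25) = 0.16, g(1.5) = 2/13, g(1.75) = 4/27.
Sum = Δx · [g(0) + g(0.25) + g(0.5) + ...].
Sum ≈ 0.344.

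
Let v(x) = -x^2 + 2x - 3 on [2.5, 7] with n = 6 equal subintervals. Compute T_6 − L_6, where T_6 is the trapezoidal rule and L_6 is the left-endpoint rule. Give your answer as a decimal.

-12.65625

T_6 = -80.296875.
L_6 = -67.640625.
T_6 − L_6 = -12.65625.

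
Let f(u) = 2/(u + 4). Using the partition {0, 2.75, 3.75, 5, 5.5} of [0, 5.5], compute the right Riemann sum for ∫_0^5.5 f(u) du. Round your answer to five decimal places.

1.45592

Subinterval widths: 2.75, 1, 1.25, 0.5.
Right endpoints: 2.75, 3.75, 5, 5.5.
f(2.75) = 8/27, f(3.75) = 8/31, f(5) = 2/9, f(5.5) = 4/19.
Sum = Σ Δu_i · f(u_i).
Sum ≈ 1.45592.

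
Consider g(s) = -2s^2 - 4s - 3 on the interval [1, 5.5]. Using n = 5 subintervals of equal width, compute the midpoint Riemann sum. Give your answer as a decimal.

Δs = (5.5 − 1)/5 = 0.9.
Midpoints: 1.45, 2.35, 3.25, 4.15, 5.05.
g(1.45) = -13.005, g(2.35) = -23.445, g(3.25) = -37.125, g(4.15) = -54.045, g(5.05) = -74.205.
Sum = Δs · [g(1.45) + g(2.35) + g(3.25) + g(4.15) + g(5.05)].
Sum = -181.6425.

-181.6425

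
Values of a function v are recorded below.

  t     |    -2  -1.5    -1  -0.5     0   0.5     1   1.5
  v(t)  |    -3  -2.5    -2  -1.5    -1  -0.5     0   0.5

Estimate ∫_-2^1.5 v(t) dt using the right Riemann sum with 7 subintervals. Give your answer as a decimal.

-3.5

Δt = 0.5.
Sum = 0.5·[(-2.5) + (-2) + (-1.5) + (-1) + (-0.5) + 0 + 0.5] = -3.5.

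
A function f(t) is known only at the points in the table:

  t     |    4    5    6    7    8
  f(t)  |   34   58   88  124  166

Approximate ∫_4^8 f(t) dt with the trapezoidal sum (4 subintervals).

Δt = 1.
T_4 = (1/2)·[34 + 2·58 + 2·88 + 2·124 + 166] = 370.

370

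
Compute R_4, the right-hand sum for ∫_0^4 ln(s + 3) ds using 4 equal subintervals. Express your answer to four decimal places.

Δs = (4 − 0)/4 = 1.
Right endpoints: 1, 2, 3, 4.
f(1) ≈ 1.3863, f(2) ≈ 1.6094, f(3) ≈ 1.7918, f(4) ≈ 1.9459.
Sum = Δs · [f(1) + f(2) + f(3) + f(4)].
Sum ≈ 6.7334.

6.7334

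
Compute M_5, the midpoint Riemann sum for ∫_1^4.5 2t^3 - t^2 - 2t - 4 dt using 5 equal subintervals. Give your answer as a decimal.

Δt = (4.5 − 1)/5 = 0.7.
Midpoints: 1.35, 2.05, 2.75, 3.45, 4.15.
f(1.35) = -3.60175, f(2.05) = 4.92775, f(2.75) = 24.53125, f(3.45) = 59.32475, f(4.15) = 113.42425.
Sum = Δt · [f(1.35) + f(2.05) + f(2.75) + f(3.45) + f(4.15)].
Sum = 139.024375.

139.024375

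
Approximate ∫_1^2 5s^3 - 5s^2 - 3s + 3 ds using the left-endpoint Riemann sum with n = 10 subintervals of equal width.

Δs = (2 − 1)/10 = 0.1.
Left endpoints: 1, 1.1, 1.2, 1.3, 1.4, 1.5, 1.6, 1.7, 1.8, 1.9.
f(1) = 0, f(1.1) = 0.305, f(1.2) = 0.84, f(1.3) = 1.635, f(1.4) = 2.72, f(1.5) = 4.125, f(1.6) = 5.88, f(1.7) = 8.015, f(1.8) = 10.56, f(1.9) = 13.545.
Sum = Δs · [f(1) + f(1.1) + f(1.2) + ...].
Sum = 4.7625.

4.7625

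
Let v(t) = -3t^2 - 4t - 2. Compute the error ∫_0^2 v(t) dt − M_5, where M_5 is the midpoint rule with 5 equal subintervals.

Exact integral: ∫_0^2 v(t) dt = -20.
M_5 = -19.92.
Error = -20 − (-19.92) = -0.08.

-0.08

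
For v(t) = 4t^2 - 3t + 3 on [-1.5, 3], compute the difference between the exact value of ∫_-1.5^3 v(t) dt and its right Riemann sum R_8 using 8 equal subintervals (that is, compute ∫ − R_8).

Exact integral: ∫_-1.5^3 v(t) dt = 43.875.
R_8 = 48.62109375.
Error = 43.875 − 48.62109375 = -4.74609375.

-4.74609375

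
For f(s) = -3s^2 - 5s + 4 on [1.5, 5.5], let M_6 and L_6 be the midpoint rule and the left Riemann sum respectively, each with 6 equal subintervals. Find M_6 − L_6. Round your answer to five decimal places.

M_6 ≈ -216.5555556.
L_6 ≈ -183.2222222.
M_6 − L_6 ≈ -33.33333.

-33.33333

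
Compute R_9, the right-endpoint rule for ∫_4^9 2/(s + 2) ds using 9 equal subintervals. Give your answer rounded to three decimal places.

1.171

Δs = (9 − 4)/9 = 5/9.
Right endpoints: 41/9, 46/9, 17/3, 56/9, 61/9, 22/3, 71/9, 76/9, 9.
f(41/9) = 18/59, f(46/9) = 0.28125, f(17/3) = 6/23, f(56/9) = 9/37, f(61/9) = 18/79, f(22/3) = 3/14, f(71/9) = 18/89, f(76/9) = 9/47, f(9) = 2/11.
Sum = Δs · [f(41/9) + f(46/9) + f(17/3) + ...].
Sum ≈ 1.171.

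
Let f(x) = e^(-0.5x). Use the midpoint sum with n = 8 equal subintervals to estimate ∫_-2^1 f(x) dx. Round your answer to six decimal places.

4.217322

Δx = (1 − (-2))/8 = 0.375.
Midpoints: -1.8125, -1.4375, -1.0625, -0.6875, -0.3125, 0.0625, 0.4375, 0.8125.
f(-1.8125) ≈ 2.475024, f(-1.4375) ≈ 2.051867, f(-1.0625) ≈ 1.701057, f(-0.6875) ≈ 1.410226, f(-0.3125) ≈ 1.169118, f(0.0625) ≈ 0.969233, f(0.4375) ≈ 0.803523, f(0.8125) ≈ 0.666144.
Sum = Δx · [f(-1.8125) + f(-1.4375) + f(-1.0625) + ...].
Sum ≈ 4.217322.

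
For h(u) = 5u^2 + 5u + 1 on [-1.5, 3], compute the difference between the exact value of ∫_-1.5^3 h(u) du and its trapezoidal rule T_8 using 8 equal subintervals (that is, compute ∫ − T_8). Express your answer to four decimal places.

-1.1865

Exact integral: ∫_-1.5^3 h(u) du = 72.
T_8 ≈ 73.186523.
Error ≈ 72 − 73.186523 ≈ -1.1865.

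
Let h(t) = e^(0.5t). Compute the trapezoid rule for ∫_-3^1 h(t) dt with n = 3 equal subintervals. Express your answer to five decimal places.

Δt = (1 − (-3))/3 = 4/3.
h(-3) ≈ 0.22313, h(-5/3) ≈ 0.43460, h(-1/3) ≈ 0.84648, h(1) ≈ 1.64872.
T_3 = (Δt/2)·[h(t_0) + 2h(t_1) + 2h(t_2) + h(t_3)].
Sum ≈ 2.95601.

2.95601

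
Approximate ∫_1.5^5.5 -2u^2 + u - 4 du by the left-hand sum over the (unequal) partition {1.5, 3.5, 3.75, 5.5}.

Subinterval widths: 2, 0.25, 1.75.
Left endpoints: 1.5, 3.5, 3.75.
f(1.5) = -7, f(3.5) = -25, f(3.75) = -28.375.
Sum = Σ Δu_i · f(u_i).
Sum = -69.90625.

-69.90625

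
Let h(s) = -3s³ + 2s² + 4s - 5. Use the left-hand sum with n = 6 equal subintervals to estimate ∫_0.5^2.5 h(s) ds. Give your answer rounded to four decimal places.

Δs = (2.5 − 0.5)/6 = 1/3.
Left endpoints: 0.5, 5/6, 7/6, 1.5, 11/6, 13/6.
h(0.5) = -2.875, h(5/6) = -145/72, h(7/6) = -2.375, h(1.5) = -4.625, h(11/6) = -679/72, h(13/6) = -419/24.
Sum = Δs · [h(0.5) + h(5/6) + h(7/6) + ...].
Sum ≈ -12.9259.

-12.9259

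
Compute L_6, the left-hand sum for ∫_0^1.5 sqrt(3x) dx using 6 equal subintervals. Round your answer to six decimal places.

Δx = (1.5 − 0)/6 = 0.25.
Left endpoints: 0, 0.25, 0.5, 0.75, 1, 1.25.
f(0) ≈ 0.000000, f(0.25) ≈ 0.866025, f(0.5) ≈ 1.224745, f(0.75) ≈ 1.500000, f(1) ≈ 1.732051, f(1.25) ≈ 1.936492.
Sum = Δx · [f(0) + f(0.25) + f(0.5) + ...].
Sum ≈ 1.814828.

1.814828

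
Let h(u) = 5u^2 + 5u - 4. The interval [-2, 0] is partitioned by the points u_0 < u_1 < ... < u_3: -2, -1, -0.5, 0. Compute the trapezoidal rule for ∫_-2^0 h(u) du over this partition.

Subinterval widths: 1, 0.5, 0.5.
h(-2) = 6, h(-1) = -4, h(-0.5) = -5.25, h(0) = -4.
On each subinterval the trapezoid contributes (Δu_i/2)·[h(u_{i-1}) + h(u_i)].
Sum = -3.625.

-3.625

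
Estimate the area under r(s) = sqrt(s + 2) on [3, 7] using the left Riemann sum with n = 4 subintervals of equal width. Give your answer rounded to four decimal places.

10.1597

Δs = (7 − 3)/4 = 1.
Left endpoints: 3, 4, 5, 6.
r(3) ≈ 2.2361, r(4) ≈ 2.4495, r(5) ≈ 2.6458, r(6) ≈ 2.8284.
Sum = Δs · [r(3) + r(4) + r(5) + r(6)].
Sum ≈ 10.1597.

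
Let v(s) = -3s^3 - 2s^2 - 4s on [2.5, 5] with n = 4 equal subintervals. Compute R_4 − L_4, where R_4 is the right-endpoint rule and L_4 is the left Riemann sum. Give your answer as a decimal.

-234.765625

R_4 ≈ -673.07129.
L_4 ≈ -438.30566.
R_4 − L_4 = -234.765625.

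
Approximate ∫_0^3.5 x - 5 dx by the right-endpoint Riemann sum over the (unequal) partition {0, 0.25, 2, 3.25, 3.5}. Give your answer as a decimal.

-9

Subinterval widths: 0.25, 1.75, 1.25, 0.25.
Right endpoints: 0.25, 2, 3.25, 3.5.
f(0.25) = -4.75, f(2) = -3, f(3.25) = -1.75, f(3.5) = -1.5.
Sum = Σ Δx_i · f(x_i).
Sum = -9.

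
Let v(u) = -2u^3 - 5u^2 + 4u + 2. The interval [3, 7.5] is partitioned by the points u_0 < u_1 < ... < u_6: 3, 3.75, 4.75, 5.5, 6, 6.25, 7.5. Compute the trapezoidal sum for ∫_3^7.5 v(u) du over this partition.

Subinterval widths: 0.75, 1, 0.75, 0.5, 0.25, 1.25.
v(3) = -85, v(3.75) = -158.78125, v(4.75) = -306.15625, v(5.5) = -460, v(6) = -586, v(6.25) = -656.59375, v(7.5) = -1093.
On each subinterval the trapezoid contributes (Δu_i/2)·[v(u_{i-1}) + v(u_i)].
Sum = -2121.515625.

-2121.515625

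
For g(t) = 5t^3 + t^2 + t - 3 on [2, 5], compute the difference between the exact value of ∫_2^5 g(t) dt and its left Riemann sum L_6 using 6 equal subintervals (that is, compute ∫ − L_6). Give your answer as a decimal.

Exact integral: ∫_2^5 g(t) dt = 801.75.
L_6 = 656.1875.
Error = 801.75 − 656.1875 = 145.5625.

145.5625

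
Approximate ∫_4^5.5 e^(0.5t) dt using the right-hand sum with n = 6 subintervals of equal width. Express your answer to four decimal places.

Δt = (5.5 − 4)/6 = 0.25.
Right endpoints: 4.25, 4.5, 4.75, 5, 5.25, 5.5.
f(4.25) ≈ 8.3729, f(4.5) ≈ 9.4877, f(4.75) ≈ 10.7510, f(5) ≈ 12.1825, f(5.25) ≈ 13.8046, f(5.5) ≈ 15.6426.
Sum = Δt · [f(4.25) + f(4.5) + f(4.75) + ...].
Sum ≈ 17.5603.

17.5603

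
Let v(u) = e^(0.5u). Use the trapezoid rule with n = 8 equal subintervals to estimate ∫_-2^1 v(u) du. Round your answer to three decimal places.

2.569

Δu = (1 − (-2))/8 = 0.375.
v(-2) ≈ 0.368, v(-1.625) ≈ 0.444, v(-1.25) ≈ 0.535, v(-0.875) ≈ 0.646, v(-0.5) ≈ 0.779, v(-0.125) ≈ 0.939, v(0.25) ≈ 1.133, v(0.625) ≈ 1.367, v(1) ≈ 1.649.
T_8 = (Δu/2)·[v(u_0) + 2v(u_1) + ... + 2v(u_{7}) + v(u_8)].
Sum ≈ 2.569.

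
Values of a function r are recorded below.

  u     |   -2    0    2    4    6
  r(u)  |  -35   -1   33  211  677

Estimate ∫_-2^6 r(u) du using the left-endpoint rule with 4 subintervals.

416

Δu = 2.
Sum = 2·[(-35) + (-1) + 33 + 211] = 416.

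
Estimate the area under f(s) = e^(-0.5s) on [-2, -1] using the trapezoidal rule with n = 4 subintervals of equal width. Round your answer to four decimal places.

Δs = (-1 − (-2))/4 = 0.25.
f(-2) ≈ 2.7183, f(-1.75) ≈ 2.3989, f(-1.5) ≈ 2.1170, f(-1.25) ≈ 1.8682, f(-1) ≈ 1.6487.
T_4 = (Δs/2)·[f(s_0) + 2f(s_1) + 2f(s_2) + 2f(s_3) + f(s_4)].
Sum ≈ 2.1419.

2.1419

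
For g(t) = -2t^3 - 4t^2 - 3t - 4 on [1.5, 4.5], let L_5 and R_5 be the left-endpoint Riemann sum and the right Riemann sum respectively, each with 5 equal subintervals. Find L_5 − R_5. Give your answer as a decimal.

L_5 = -285.51.
R_5 = -439.41.
L_5 − R_5 = 153.9.

153.9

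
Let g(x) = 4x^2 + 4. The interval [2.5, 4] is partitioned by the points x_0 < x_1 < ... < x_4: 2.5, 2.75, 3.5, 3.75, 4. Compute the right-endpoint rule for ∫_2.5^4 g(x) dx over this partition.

80.375

Subinterval widths: 0.25, 0.75, 0.25, 0.25.
Right endpoints: 2.75, 3.5, 3.75, 4.
g(2.75) = 34.25, g(3.5) = 53, g(3.75) = 60.25, g(4) = 68.
Sum = Σ Δx_i · g(x_i).
Sum = 80.375.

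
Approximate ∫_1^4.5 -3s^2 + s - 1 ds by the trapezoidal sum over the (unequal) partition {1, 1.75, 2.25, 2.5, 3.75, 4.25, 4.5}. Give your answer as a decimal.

-85.328125

Subinterval widths: 0.75, 0.5, 0.25, 1.25, 0.5, 0.25.
f(1) = -3, f(1.75) = -8.4375, f(2.25) = -13.9375, f(2.5) = -17.25, f(3.75) = -39.4375, f(4.25) = -50.9375, f(4.5) = -57.25.
On each subinterval the trapezoid contributes (Δs_i/2)·[f(s_{i-1}) + f(s_i)].
Sum = -85.328125.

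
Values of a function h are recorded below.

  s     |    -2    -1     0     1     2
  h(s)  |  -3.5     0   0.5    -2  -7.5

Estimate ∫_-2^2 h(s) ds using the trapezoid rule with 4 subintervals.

Δs = 1.
T_4 = (1/2)·[(-3.5) + 2·0 + 2·0.5 + 2·(-2) + (-7.5)] = -7.

-7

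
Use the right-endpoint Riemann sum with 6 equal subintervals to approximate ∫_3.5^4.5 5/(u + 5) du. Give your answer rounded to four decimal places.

0.5510

Δu = (4.5 − 3.5)/6 = 1/6.
Right endpoints: 11/3, 23/6, 4, 25/6, 13/3, 4.5.
f(11/3) = 15/26, f(23/6) = 30/53, f(4) = 5/9, f(25/6) = 6/11, f(13/3) = 15/28, f(4.5) = 10/19.
Sum = Δu · [f(11/3) + f(23/6) + f(4) + ...].
Sum ≈ 0.5510.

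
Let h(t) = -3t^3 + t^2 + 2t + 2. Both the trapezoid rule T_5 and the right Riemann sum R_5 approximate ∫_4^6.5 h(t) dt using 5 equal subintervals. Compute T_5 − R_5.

T_5 = -1050.15625.
R_5 = -1200.3125.
T_5 − R_5 = 150.15625.

150.15625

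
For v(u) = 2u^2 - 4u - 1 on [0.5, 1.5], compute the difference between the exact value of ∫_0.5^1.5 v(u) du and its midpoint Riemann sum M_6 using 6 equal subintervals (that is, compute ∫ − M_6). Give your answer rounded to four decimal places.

Exact integral: ∫_0.5^1.5 v(u) du ≈ -2.833333.
M_6 ≈ -2.837963.
Error ≈ -2.833333 − (-2.837963) ≈ 0.0046.

0.0046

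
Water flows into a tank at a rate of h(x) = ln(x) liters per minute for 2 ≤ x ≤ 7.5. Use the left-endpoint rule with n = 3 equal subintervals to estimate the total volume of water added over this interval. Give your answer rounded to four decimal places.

Δx = (7.5 − 2)/3 = 11/6.
Left endpoints: 2, 23/6, 17/3.
h(2) ≈ 0.6931, h(23/6) ≈ 1.3437, h(17/3) ≈ 1.7346.
Sum = Δx · [h(2) + h(23/6) + h(17/3)].
Sum ≈ 6.9144.

6.9144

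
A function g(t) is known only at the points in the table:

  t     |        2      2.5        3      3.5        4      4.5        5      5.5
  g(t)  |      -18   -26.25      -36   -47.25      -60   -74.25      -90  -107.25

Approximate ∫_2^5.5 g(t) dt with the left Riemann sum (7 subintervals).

Δt = 0.5.
Sum = 0.5·[(-18) + (-26.25) + (-36) + (-47.25) + (-60) + (-74.25) + (-90)] = -175.875.

-175.875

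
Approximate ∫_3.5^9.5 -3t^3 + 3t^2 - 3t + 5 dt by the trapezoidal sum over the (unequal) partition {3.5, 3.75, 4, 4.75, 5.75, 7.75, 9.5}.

Subinterval widths: 0.25, 0.25, 0.75, 1, 2, 1.75.
f(3.5) = -97.375, f(3.75) = -122.265625, f(4) = -151, f(4.75) = -263.078125, f(5.75) = -483.390625, f(7.75) = -1234.515625, f(9.5) = -2324.875.
On each subinterval the trapezoid contributes (Δt_i/2)·[f(t_{i-1}) + f(t_i)].
Sum = -5422.5.

-5422.5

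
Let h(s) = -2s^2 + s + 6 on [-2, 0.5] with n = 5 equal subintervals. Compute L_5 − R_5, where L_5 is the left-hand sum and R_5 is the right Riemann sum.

L_5 = 5.
R_5 = 10.
L_5 − R_5 = -5.

-5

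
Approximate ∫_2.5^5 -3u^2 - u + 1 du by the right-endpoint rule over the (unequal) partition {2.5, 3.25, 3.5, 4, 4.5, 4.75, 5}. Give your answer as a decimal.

Subinterval widths: 0.75, 0.25, 0.5, 0.5, 0.25, 0.25.
Right endpoints: 3.25, 3.5, 4, 4.5, 4.75, 5.
f(3.25) = -33.9375, f(3.5) = -39.25, f(4) = -51, f(4.5) = -64.25, f(4.75) = -71.4375, f(5) = -79.
Sum = Σ Δu_i · f(u_i).
Sum = -130.5.

-130.5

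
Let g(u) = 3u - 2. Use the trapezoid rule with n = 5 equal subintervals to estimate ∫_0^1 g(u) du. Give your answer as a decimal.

Δu = (1 − 0)/5 = 0.2.
g(0) = -2, g(0.2) = -1.4, g(0.4) = -0.8, g(0.6) = -0.2, g(0.8) = 0.4, g(1) = 1.
T_5 = (Δu/2)·[g(u_0) + 2g(u_1) + ... + 2g(u_{4}) + g(u_5)].
Sum = -0.5.

-0.5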